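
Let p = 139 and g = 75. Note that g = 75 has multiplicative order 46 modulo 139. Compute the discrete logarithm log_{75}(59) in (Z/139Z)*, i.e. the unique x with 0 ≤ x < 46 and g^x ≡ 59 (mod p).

15

Baby-step giant-step with m = ceil(sqrt(46)) = 7.
Baby table (75^j mod 139 for j=0..6):
  0:1  1:75  2:65  3:10  4:55  5:94  6:100
Giant step factor: 75^(-7) ≡ 23 (mod 139).
Scan 59·23^i mod 139 for i = 0, 1, …:
  i=0: 59   i=1: 106   i=2: 75
Match at i=2, j=1: x = 2·7 + 1 = 15.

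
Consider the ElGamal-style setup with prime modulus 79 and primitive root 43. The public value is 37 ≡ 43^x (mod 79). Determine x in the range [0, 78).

37

Baby-step giant-step with m = ceil(sqrt(78)) = 9.
Baby table (43^j mod 79 for j=0..8):
  0:1  1:43  2:32  3:33  4:76  5:29  6:62  7:59
  8:9
Giant step factor: 43^(-9) ≡ 69 (mod 79).
Scan 37·69^i mod 79 for i = 0, 1, …:
  i=0: 37   i=1: 25   i=2: 66   i=3: 51
  i=4: 43
Match at i=4, j=1: x = 4·9 + 1 = 37.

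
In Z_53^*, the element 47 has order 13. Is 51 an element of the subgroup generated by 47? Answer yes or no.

no

51 ∈ ⟨47⟩ iff 51^13 ≡ 1 (mod 53), since |⟨47⟩| = 13.
51^13 mod 53 = 23.
Since 23 ≠ 1, 51 does not lie in the subgroup.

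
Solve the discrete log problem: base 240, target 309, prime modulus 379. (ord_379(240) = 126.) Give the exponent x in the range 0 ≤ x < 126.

Successive powers of 240 modulo 379:
  240^0=1  240^1=240  240^2=371  240^3=354  240^4=64  240^5=200
  240^6=246  240^7=295  240^8=306  240^9=293  240^10=205  240^11=309
So 240^11 ≡ 309 (mod 379), giving x = 11.

11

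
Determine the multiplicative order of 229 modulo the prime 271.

135

The order of 229 must divide p − 1 = 270 = 2 · 3^3 · 5.
Divisors: 1, 2, 3, 5, 6, 9, 10, 15, 18, 27, 30, 45, 54, 90, 135, 270.
Check each in increasing order: 229^1 ≡ 229;  229^2 ≡ 138;  229^3 ≡ 166;  229^5 ≡ 144;  229^6 ≡ 185;  229^9 ≡ 87;  229^10 ≡ 140;  229^15 ≡ 106;  229^18 ≡ 252;  229^27 ≡ 244;  229^30 ≡ 125;  229^45 ≡ 242;  229^54 ≡ 187;  229^90 ≡ 28;  229^135 ≡ 1.
Smallest exponent giving 1 is 135.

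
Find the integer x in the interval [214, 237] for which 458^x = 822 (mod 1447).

Compute 458^214 mod 1447 = 1337, then multiply by 458 repeatedly:
  458^214=1337  458^215=265  458^216=1269  458^217=955  458^218=396
  458^219=493  458^220=62  458^221=903  458^222=1179  458^223=251
  458^224=645  458^225=222  458^226=386  458^227=254  458^228=572
  458^229=69  458^230=1215  458^231=822
Found 822 at exponent 231.

231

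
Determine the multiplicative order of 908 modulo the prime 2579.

2578

The order of 908 must divide p − 1 = 2578 = 2 · 1289.
Divisors: 1, 2, 1289, 2578.
Check each in increasing order: 908^1 ≡ 908;  908^2 ≡ 1763;  908^1289 ≡ 2578;  908^2578 ≡ 1.
Smallest exponent giving 1 is 2578.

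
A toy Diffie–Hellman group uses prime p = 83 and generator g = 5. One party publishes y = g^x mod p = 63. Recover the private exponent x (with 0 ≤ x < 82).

36

Baby-step giant-step with m = ceil(sqrt(82)) = 10.
Baby table (5^j mod 83 for j=0..9):
  0:1  1:5  2:25  3:42  4:44  5:54  6:21  7:22
  8:27  9:52
Giant step factor: 5^(-10) ≡ 68 (mod 83).
Scan 63·68^i mod 83 for i = 0, 1, …:
  i=0: 63   i=1: 51   i=2: 65   i=3: 21
Match at i=3, j=6: x = 3·10 + 6 = 36.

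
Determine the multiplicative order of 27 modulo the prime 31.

The order of 27 must divide p − 1 = 30 = 2 · 3 · 5.
Divisors: 1, 2, 3, 5, 6, 10, 15, 30.
Check each in increasing order: 27^1 ≡ 27;  27^2 ≡ 16;  27^3 ≡ 29;  27^5 ≡ 30;  27^6 ≡ 4;  27^10 ≡ 1.
Smallest exponent giving 1 is 10.

10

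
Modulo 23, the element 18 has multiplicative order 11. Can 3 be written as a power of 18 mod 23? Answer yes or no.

yes

3 ∈ ⟨18⟩ iff 3^11 ≡ 1 (mod 23), since |⟨18⟩| = 11.
3^11 mod 23 = 1.
Since 1 = 1, 3 lies in the subgroup.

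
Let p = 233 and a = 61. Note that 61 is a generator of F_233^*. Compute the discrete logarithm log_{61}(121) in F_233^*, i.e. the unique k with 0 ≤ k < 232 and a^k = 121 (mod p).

Baby-step giant-step with m = ceil(sqrt(232)) = 16.
Baby table (61^j mod 233 for j=0..15):
  0:1  1:61  2:226  3:39  4:49  5:193  6:123  7:47
  8:71  9:137  10:202  11:206  12:217  13:189  14:112  15:75
Giant step factor: 61^(-16) ≡ 74 (mod 233).
Scan 121·74^i mod 233 for i = 0, 1, …:
  i=0: 121   i=1: 100   i=2: 177   i=3: 50
  i=4: 205   i=5: 25   i=6: 219   i=7: 129
  i=8: 226
Match at i=8, j=2: k = 8·16 + 2 = 130.

130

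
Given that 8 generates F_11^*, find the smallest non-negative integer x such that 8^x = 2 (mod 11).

7

Successive powers of 8 modulo 11:
  8^0=1  8^1=8  8^2=9  8^3=6  8^4=4  8^5=10
  8^6=3  8^7=2
So 8^7 ≡ 2 (mod 11), giving x = 7.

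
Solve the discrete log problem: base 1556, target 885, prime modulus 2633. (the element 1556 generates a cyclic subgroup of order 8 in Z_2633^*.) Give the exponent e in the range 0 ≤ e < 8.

7

Successive powers of 1556 modulo 2633:
  1556^0=1  1556^1=1556  1556^2=1409  1556^3=1748  1556^4=2632  1556^5=1077
  1556^6=1224  1556^7=885
So 1556^7 ≡ 885 (mod 2633), giving e = 7.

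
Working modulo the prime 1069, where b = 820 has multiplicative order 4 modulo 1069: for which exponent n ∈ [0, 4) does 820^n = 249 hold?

3

Successive powers of 820 modulo 1069:
  820^0=1  820^1=820  820^2=1068  820^3=249
So 820^3 ≡ 249 (mod 1069), giving n = 3.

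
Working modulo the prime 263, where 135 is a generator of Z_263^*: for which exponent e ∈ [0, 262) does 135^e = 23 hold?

Baby-step giant-step with m = ceil(sqrt(262)) = 17.
Baby table (135^j mod 263 for j=0..16):
  0:1  1:135  2:78  3:10  4:35  5:254  6:100  7:87
  8:173  9:211  10:81  11:152  12:6  13:21  14:205  15:60
  16:210
Giant step factor: 135^(-17) ≡ 112 (mod 263).
Scan 23·112^i mod 263 for i = 0, 1, …:
  i=0: 23   i=1: 209   i=2: 1
Match at i=2, j=0: e = 2·17 + 0 = 34.

34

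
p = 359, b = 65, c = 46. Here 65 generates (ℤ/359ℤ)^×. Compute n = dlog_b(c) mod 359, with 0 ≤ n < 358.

272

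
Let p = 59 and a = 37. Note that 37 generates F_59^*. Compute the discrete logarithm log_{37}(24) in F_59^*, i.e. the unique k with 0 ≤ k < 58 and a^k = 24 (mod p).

Successive powers of 37 modulo 59:
  37^0=1  37^1=37  37^2=12  37^3=31  37^4=26  37^5=18
  37^6=17  37^7=39  37^8=27  37^9=55  37^10=29  37^11=11
  37^12=53  37^13=14  37^14=46  37^15=50  37^16=21  37^17=10
  37^18=16  37^19=2  37^20=15  37^21=24
So 37^21 ≡ 24 (mod 59), giving k = 21.

21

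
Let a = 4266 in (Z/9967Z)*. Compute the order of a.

4983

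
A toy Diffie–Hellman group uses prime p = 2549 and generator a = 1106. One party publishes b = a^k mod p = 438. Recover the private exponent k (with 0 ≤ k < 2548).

270

Baby-step giant-step with m = ceil(sqrt(2548)) = 51.
Baby table (1106^j mod 2549 for j=0..50):
  0:1  1:1106  2:2265  3:1972  4:1637  5:732  6:1559  7:1130
  8:770  9:254  10:534  11:1785  12:1284  13:311  14:2400  15:891
  16:1532  17:1856  18:791  19:539  20:2217  21:2413  22:2524  23:389
  24:2002  25:1680  26:2408  27:2092  28:1809  29:2338  30:1142  31:1297
  32:1944  33:1257  34:1037  35:2421  36:1176  37:666  38:2484  39:2031
  40:617  41:1819  42:653  43:851  44:625  45:471  46:930  47:1333
  48:976  49:1229  50:657
Giant step factor: 1106^(-51) ≡ 2477 (mod 2549).
Scan 438·2477^i mod 2549 for i = 0, 1, …:
  i=0: 438   i=1: 1601   i=2: 1982   i=3: 40
  i=4: 2218   i=5: 891
Match at i=5, j=15: k = 5·51 + 15 = 270.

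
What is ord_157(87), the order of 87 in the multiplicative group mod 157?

156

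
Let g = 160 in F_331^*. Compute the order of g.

330

The order of 160 must divide p − 1 = 330 = 2 · 3 · 5 · 11.
Divisors: 1, 2, 3, 5, 6, 10, 11, 15, 22, 30, 33, 55, 66, 110, 165, 330.
Check each in increasing order: 160^1 ≡ 160;  160^2 ≡ 113;  160^3 ≡ 206;  160^5 ≡ 108;  160^6 ≡ 68;  160^10 ≡ 79;  160^11 ≡ 62;  160^15 ≡ 257;  160^22 ≡ 203;  160^30 ≡ 180;  160^33 ≡ 8;  160^55 ≡ 300;  160^66 ≡ 64;  160^110 ≡ 299;  160^165 ≡ 330;  160^330 ≡ 1.
Smallest exponent giving 1 is 330.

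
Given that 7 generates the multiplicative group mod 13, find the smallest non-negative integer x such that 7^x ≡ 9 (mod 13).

4

Successive powers of 7 modulo 13:
  7^0=1  7^1=7  7^2=10  7^3=5  7^4=9
So 7^4 ≡ 9 (mod 13), giving x = 4.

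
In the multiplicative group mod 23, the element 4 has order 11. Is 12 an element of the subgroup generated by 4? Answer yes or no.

⟨4⟩ has order 11; its elements mod 23 are {1, 2, 3, 4, 6, 8, 9, 12, 13, 16, 18}.
12 is in this set.

yes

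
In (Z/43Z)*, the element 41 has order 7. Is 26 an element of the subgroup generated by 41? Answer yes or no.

no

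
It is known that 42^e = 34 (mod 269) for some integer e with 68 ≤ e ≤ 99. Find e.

Compute 42^68 mod 269 = 53, then multiply by 42 repeatedly:
  42^68=53  42^69=74  42^70=149  42^71=71  42^72=23
  42^73=159  42^74=222  42^75=178  42^76=213  42^77=69
  42^78=208  42^79=128  42^80=265  42^81=101  42^82=207
  42^83=86  42^84=115  42^85=257  42^86=34
Found 34 at exponent 86.

86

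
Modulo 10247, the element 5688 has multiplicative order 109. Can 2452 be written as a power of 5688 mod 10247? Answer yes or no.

no

2452 ∈ ⟨5688⟩ iff 2452^109 ≡ 1 (mod 10247), since |⟨5688⟩| = 109.
2452^109 mod 10247 = 10246.
Since 10246 ≠ 1, 2452 does not lie in the subgroup.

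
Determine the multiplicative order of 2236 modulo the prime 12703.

4234

The order of 2236 must divide p − 1 = 12702 = 2 · 3 · 29 · 73.
Divisors: 1, 2, 3, 6, 29, 58, 73, 87, 146, 174, 219, 438, 2117, 4234, 6351, 12702.
Check each in increasing order: 2236^1 ≡ 2236;  2236^2 ≡ 7417;  2236^3 ≡ 6997;  2236^6 ≡ 647;  2236^29 ≡ 5850;  2236^58 ≡ 618;  2236^73 ≡ 11677;  2236^87 ≡ 7648;  2236^146 ≡ 11030;  2236^174 ≡ 7292;  2236^219 ≡ 1593;  2236^438 ≡ 9752;  2236^2117 ≡ 12702;  2236^4234 ≡ 1.
Smallest exponent giving 1 is 4234.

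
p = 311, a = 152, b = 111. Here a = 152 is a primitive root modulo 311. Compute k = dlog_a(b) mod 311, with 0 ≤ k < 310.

151

Baby-step giant-step with m = ceil(sqrt(310)) = 18.
Baby table (152^j mod 311 for j=0..17):
  0:1  1:152  2:90  3:307  4:14  5:262  6:16  7:255
  8:196  9:247  10:224  11:149  12:256  13:37  14:26  15:220
  16:163  17:207
Giant step factor: 152^(-18) ≡ 223 (mod 311).
Scan 111·223^i mod 311 for i = 0, 1, …:
  i=0: 111   i=1: 184   i=2: 291   i=3: 205
  i=4: 309   i=5: 176   i=6: 62   i=7: 142
  i=8: 255
Match at i=8, j=7: k = 8·18 + 7 = 151.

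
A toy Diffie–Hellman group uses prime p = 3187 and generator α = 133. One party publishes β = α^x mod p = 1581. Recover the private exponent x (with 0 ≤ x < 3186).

1146

Baby-step giant-step with m = ceil(sqrt(3186)) = 57.
Baby table (133^j mod 3187 for j=0..56):
  0:1  1:133  2:1754  3:631  4:1061  5:885  6:2973  7:221
  8:710  9:2007  10:2410  11:1830  12:1178  13:511  14:1036  15:747
  16:554  17:381  18:2868  19:2191  20:1386  21:2679  22:2550  23:1328
  24:1339  25:2802  26:2974  27:354  28:2464  29:2638  30:284  31:2715
  32:964  33:732  34:1746  35:2754  36:2964  37:2211  38:859  39:2702
  40:2422  41:239  42:3104  43:1709  44:1020  45:1806  46:1173  47:3033
  48:1827  49:779  50:1623  51:2330  52:751  53:1086  54:1023  55:2205
  56:61
Giant step factor: 133^(-57) ≡ 2278 (mod 3187).
Scan 1581·2278^i mod 3187 for i = 0, 1, …:
  i=0: 1581   i=1: 208   i=2: 2148   i=3: 1099
  i=4: 1727   i=5: 1348   i=6: 1663   i=7: 2158
  i=8: 1570   i=9: 646     …   i=19: 733
  i=20: 2973
Match at i=20, j=6: x = 20·57 + 6 = 1146.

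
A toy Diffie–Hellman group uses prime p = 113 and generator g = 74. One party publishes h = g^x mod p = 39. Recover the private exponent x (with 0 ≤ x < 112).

57

Baby-step giant-step with m = ceil(sqrt(112)) = 11.
Baby table (74^j mod 113 for j=0..10):
  0:1  1:74  2:52  3:6  4:105  5:86  6:36  7:65
  8:64  9:103  10:51
Giant step factor: 74^(-11) ≡ 108 (mod 113).
Scan 39·108^i mod 113 for i = 0, 1, …:
  i=0: 39   i=1: 31   i=2: 71   i=3: 97
  i=4: 80   i=5: 52
Match at i=5, j=2: x = 5·11 + 2 = 57.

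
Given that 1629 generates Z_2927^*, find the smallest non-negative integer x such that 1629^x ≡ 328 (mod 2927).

2518

Baby-step giant-step with m = ceil(sqrt(2926)) = 55.
Baby table (1629^j mod 2927 for j=0..54):
  0:1  1:1629  2:1779  3:261  4:754  5:1853  6:800  7:685
  8:678  9:983  10:238  11:1338  12:1914  13:651  14:905  15:1964
  16:145  17:2045  18:379  19:2721  20:1031  21:2328  22:1847  23:2734
  24:1719  25:2039  26:2313  27:828  28:2392  29:731  30:2437  31:861
  32:536  33:898  34:2269  35:2327  36:218  37:955  38:1458  39:1285
  40:460  41:28  42:1707  43:53  44:1454  45:623  46:2125  47:1911
  48:1618  49:1422  50:1181  51:810  52:2340  53:906  54:666
Giant step factor: 1629^(-55) ≡ 464 (mod 2927).
Scan 328·464^i mod 2927 for i = 0, 1, …:
  i=0: 328   i=1: 2915   i=2: 286   i=3: 989
  i=4: 2284   i=5: 202   i=6: 64   i=7: 426
  i=8: 1555   i=9: 1478     …   i=44: 2454
  i=45: 53
Match at i=45, j=43: x = 45·55 + 43 = 2518.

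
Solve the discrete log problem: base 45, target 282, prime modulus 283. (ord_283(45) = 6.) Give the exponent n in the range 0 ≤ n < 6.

3

Successive powers of 45 modulo 283:
  45^0=1  45^1=45  45^2=44  45^3=282
So 45^3 ≡ 282 (mod 283), giving n = 3.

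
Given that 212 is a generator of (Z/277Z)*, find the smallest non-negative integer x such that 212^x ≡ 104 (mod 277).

63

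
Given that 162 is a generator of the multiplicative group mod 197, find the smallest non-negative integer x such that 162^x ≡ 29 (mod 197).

16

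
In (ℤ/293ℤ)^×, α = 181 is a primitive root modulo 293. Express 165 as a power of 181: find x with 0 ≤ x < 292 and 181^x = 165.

179

Baby-step giant-step with m = ceil(sqrt(292)) = 18.
Baby table (181^j mod 293 for j=0..17):
  0:1  1:181  2:238  3:7  4:95  5:201  6:49  7:79
  8:235  9:50  10:260  11:180  12:57  13:62  14:88  15:106
  16:141  17:30
Giant step factor: 181^(-18) ≡ 216 (mod 293).
Scan 165·216^i mod 293 for i = 0, 1, …:
  i=0: 165   i=1: 187   i=2: 251   i=3: 11
  i=4: 32   i=5: 173   i=6: 157   i=7: 217
  i=8: 285   i=9: 30
Match at i=9, j=17: x = 9·18 + 17 = 179.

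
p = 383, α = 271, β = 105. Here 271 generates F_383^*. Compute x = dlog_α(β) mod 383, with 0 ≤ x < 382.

Baby-step giant-step with m = ceil(sqrt(382)) = 20.
Baby table (271^j mod 383 for j=0..19):
  0:1  1:271  2:288  3:299  4:216  5:320  6:162  7:240
  8:313  9:180  10:139  11:135  12:200  13:197  14:150  15:52
  16:304  17:39  18:228  19:125
Giant step factor: 271^(-20) ≡ 56 (mod 383).
Scan 105·56^i mod 383 for i = 0, 1, …:
  i=0: 105   i=1: 135
Match at i=1, j=11: x = 1·20 + 11 = 31.

31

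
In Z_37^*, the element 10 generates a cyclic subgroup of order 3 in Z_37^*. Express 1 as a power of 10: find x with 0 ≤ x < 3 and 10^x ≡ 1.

Successive powers of 10 modulo 37:
  10^0=1
So 10^0 ≡ 1 (mod 37), giving x = 0.

0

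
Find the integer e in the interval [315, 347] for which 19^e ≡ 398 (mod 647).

341

Compute 19^315 mod 647 = 620, then multiply by 19 repeatedly:
  19^315=620  19^316=134  19^317=605  19^318=496  19^319=366
  19^320=484  19^321=138  19^322=34  19^323=646  19^324=628
  19^325=286  19^326=258  19^327=373  19^328=617  19^329=77
  19^330=169  19^331=623  19^332=191  19^333=394  19^334=369
  19^335=541  19^336=574  19^337=554  19^338=174  19^339=71
  19^340=55  19^341=398
Found 398 at exponent 341.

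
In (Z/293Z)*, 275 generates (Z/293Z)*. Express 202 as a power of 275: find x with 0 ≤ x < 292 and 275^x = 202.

Baby-step giant-step with m = ceil(sqrt(292)) = 18.
Baby table (275^j mod 293 for j=0..17):
  0:1  1:275  2:31  3:28  4:82  5:282  6:198  7:245
  8:278  9:270  10:121  11:166  12:235  13:165  14:253  15:134
  16:225  17:52
Giant step factor: 275^(-18) ≡ 257 (mod 293).
Scan 202·257^i mod 293 for i = 0, 1, …:
  i=0: 202   i=1: 53   i=2: 143   i=3: 126
  i=4: 152   i=5: 95   i=6: 96   i=7: 60
  i=8: 184   i=9: 115   i=10: 255   i=11: 196
  i=12: 269   i=13: 278
Match at i=13, j=8: x = 13·18 + 8 = 242.

242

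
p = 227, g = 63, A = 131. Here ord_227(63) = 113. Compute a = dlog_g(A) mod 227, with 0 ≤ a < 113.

76

Baby-step giant-step with m = ceil(sqrt(113)) = 11.
Baby table (63^j mod 227 for j=0..10):
  0:1  1:63  2:110  3:120  4:69  5:34  6:99  7:108
  8:221  9:76  10:21
Giant step factor: 63^(-11) ≡ 64 (mod 227).
Scan 131·64^i mod 227 for i = 0, 1, …:
  i=0: 131   i=1: 212   i=2: 175   i=3: 77
  i=4: 161   i=5: 89   i=6: 21
Match at i=6, j=10: a = 6·11 + 10 = 76.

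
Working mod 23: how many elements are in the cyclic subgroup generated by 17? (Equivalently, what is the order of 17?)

22

The order of 17 must divide p − 1 = 22 = 2 · 11.
Divisors: 1, 2, 11, 22.
Check each in increasing order: 17^1 ≡ 17;  17^2 ≡ 13;  17^11 ≡ 22;  17^22 ≡ 1.
Smallest exponent giving 1 is 22.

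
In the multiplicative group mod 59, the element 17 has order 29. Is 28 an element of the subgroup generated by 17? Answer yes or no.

28 ∈ ⟨17⟩ iff 28^29 ≡ 1 (mod 59), since |⟨17⟩| = 29.
28^29 mod 59 = 1.
Since 1 = 1, 28 lies in the subgroup.

yes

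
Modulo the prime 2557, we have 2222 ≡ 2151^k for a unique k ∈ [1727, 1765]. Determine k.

Compute 2151^1727 mod 2557 = 1620, then multiply by 2151 repeatedly:
  2151^1727=1620  2151^1728=1986  2151^1729=1696  2151^1730=1814  2151^1731=2489
  2151^1732=2038  2151^1733=1040  2151^1734=2222
Found 2222 at exponent 1734.

1734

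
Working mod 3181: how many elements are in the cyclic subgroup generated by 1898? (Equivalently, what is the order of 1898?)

1590

The order of 1898 must divide p − 1 = 3180 = 2^2 · 3 · 5 · 53.
Divisors: 1, 2, 3, 4, 5, 6, 10, 12, 15, 20, 30, 53, 60, 106, 159, 212, 265, 318, 530, 636, 795, 1060, 1590, 3180.
Check each in increasing order: 1898^1 ≡ 1898;  1898^2 ≡ 1512;  1898^3 ≡ 514;  1898^4 ≡ 2186;  1898^5 ≡ 1004;  1898^6 ≡ 173;  1898^10 ≡ 2820;  1898^12 ≡ 1300;  1898^15 ≡ 190;  1898^20 ≡ 3081;  1898^30 ≡ 1109;  1898^53 ≡ 920;  1898^60 ≡ 2015;  1898^106 ≡ 254;  1898^159 ≡ 1467;  1898^212 ≡ 896;  1898^265 ≡ 441;  1898^318 ≡ 1733;  1898^530 ≡ 440;  1898^636 ≡ 425;  1898^795 ≡ 3180;  1898^1060 ≡ 2740;  1898^1590 ≡ 1.
Smallest exponent giving 1 is 1590.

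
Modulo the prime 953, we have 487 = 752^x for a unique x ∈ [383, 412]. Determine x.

Compute 752^383 mod 953 = 690, then multiply by 752 repeatedly:
  752^383=690  752^384=448  752^385=487
Found 487 at exponent 385.

385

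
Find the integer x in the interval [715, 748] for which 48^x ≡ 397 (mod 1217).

Compute 48^715 mod 1217 = 1026, then multiply by 48 repeatedly:
  48^715=1026  48^716=568  48^717=490  48^718=397
Found 397 at exponent 718.

718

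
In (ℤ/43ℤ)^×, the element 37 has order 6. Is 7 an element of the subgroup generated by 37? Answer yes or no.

7 ∈ ⟨37⟩ iff 7^6 ≡ 1 (mod 43), since |⟨37⟩| = 6.
7^6 mod 43 = 1.
Since 1 = 1, 7 lies in the subgroup.

yes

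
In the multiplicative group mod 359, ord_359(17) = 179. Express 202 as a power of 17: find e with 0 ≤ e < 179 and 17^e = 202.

Baby-step giant-step with m = ceil(sqrt(179)) = 14.
Baby table (17^j mod 359 for j=0..13):
  0:1  1:17  2:289  3:246  4:233  5:12  6:204  7:237
  8:80  9:283  10:144  11:294  12:331  13:242
Giant step factor: 17^(-14) ≡ 198 (mod 359).
Scan 202·198^i mod 359 for i = 0, 1, …:
  i=0: 202   i=1: 147   i=2: 27   i=3: 320
  i=4: 176   i=5: 25   i=6: 283
Match at i=6, j=9: e = 6·14 + 9 = 93.

93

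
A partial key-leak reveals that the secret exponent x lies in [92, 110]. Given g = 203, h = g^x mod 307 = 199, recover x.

Compute 203^92 mod 307 = 42, then multiply by 203 repeatedly:
  203^92=42  203^93=237  203^94=219  203^95=249  203^96=199
Found 199 at exponent 96.

96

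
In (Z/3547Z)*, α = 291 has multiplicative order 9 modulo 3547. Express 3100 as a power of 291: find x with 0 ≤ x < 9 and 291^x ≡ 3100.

2

Successive powers of 291 modulo 3547:
  291^0=1  291^1=291  291^2=3100
So 291^2 ≡ 3100 (mod 3547), giving x = 2.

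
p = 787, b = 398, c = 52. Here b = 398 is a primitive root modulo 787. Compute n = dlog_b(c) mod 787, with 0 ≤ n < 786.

303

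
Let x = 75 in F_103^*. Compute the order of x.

102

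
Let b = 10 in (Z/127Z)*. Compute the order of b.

42

The order of 10 must divide p − 1 = 126 = 2 · 3^2 · 7.
Divisors: 1, 2, 3, 6, 7, 9, 14, 18, 21, 42, 63, 126.
Check each in increasing order: 10^1 ≡ 10;  10^2 ≡ 100;  10^3 ≡ 111;  10^6 ≡ 2;  10^7 ≡ 20;  10^9 ≡ 95;  10^14 ≡ 19;  10^18 ≡ 8;  10^21 ≡ 126;  10^42 ≡ 1.
Smallest exponent giving 1 is 42.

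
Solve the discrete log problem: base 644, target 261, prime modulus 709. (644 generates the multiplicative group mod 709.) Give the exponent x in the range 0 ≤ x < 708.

616

Baby-step giant-step with m = ceil(sqrt(708)) = 27.
Baby table (644^j mod 709 for j=0..26):
  0:1  1:644  2:680  3:467  4:132  5:637  6:426  7:670
  8:408  9:422  10:221  11:524  12:681  13:402  14:103  15:395
  16:558  17:598  18:125  19:383  20:629  21:237  22:193  23:217
  24:75  25:88  26:661
Giant step factor: 644^(-27) ≡ 357 (mod 709).
Scan 261·357^i mod 709 for i = 0, 1, …:
  i=0: 261   i=1: 298   i=2: 36   i=3: 90
  i=4: 225   i=5: 208   i=6: 520   i=7: 591
  i=8: 414   i=9: 326     …   i=21: 219
  i=22: 193
Match at i=22, j=22: x = 22·27 + 22 = 616.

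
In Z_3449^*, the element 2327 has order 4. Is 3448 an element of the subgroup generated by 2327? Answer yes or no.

yes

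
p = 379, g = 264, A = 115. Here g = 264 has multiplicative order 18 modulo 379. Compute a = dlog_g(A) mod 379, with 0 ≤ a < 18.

10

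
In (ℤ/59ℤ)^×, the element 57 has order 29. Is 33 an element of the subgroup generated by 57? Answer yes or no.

33 ∈ ⟨57⟩ iff 33^29 ≡ 1 (mod 59), since |⟨57⟩| = 29.
33^29 mod 59 = 58.
Since 58 ≠ 1, 33 does not lie in the subgroup.

no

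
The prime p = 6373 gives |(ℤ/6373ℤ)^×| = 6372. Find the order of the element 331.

1062

The order of 331 must divide p − 1 = 6372 = 2^2 · 3^3 · 59.
Divisors: 1, 2, 3, 4, 6, 9, 12, 18, 27, 36, 54, 59, 108, 118, 177, 236, 354, 531, 708, 1062, 1593, 2124, 3186, 6372.
Check each in increasing order: 331^1 ≡ 331;  331^2 ≡ 1220;  331^3 ≡ 2321;  331^4 ≡ 3491;  331^6 ≡ 1856;  331^9 ≡ 6001;  331^12 ≡ 3316;  331^18 ≡ 4551;  331^27 ≡ 2246;  331^36 ≡ 5724;  331^54 ≡ 3473;  331^59 ≡ 1722;  331^108 ≡ 4013;  331^118 ≡ 1839;  331^177 ≡ 5750;  331^236 ≡ 4231;  331^354 ≡ 5749;  331^531 ≡ 6372;  331^708 ≡ 623;  331^1062 ≡ 1.
Smallest exponent giving 1 is 1062.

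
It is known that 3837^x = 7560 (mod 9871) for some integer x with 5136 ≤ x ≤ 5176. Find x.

Compute 3837^5136 mod 9871 = 6510, then multiply by 3837 repeatedly:
  3837^5136=6510  3837^5137=5240  3837^5138=8524  3837^5139=3965  3837^5140=2494
  3837^5141=4479  3837^5142=512  3837^5143=215  3837^5144=5662  3837^5145=8894
  3837^5146=2231  3837^5147=2190  3837^5148=2809  3837^5149=8872  3837^5150=6656
  3837^5151=2795  3837^5152=4509  3837^5153=7041  3837^5154=9261  3837^5155=8728
  3837^5156=6904  3837^5157=6755  3837^5158=7560
Found 7560 at exponent 5158.

5158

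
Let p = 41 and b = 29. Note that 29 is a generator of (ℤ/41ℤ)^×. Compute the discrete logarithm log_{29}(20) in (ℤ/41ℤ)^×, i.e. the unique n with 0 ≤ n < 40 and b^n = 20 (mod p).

22

Successive powers of 29 modulo 41:
  29^0=1  29^1=29  29^2=21  29^3=35  29^4=31  29^5=38
  29^6=36  29^7=19  29^8=18  29^9=30  29^10=9  29^11=15
  29^12=25  29^13=28  29^14=33  29^15=14  29^16=37  29^17=7
  29^18=39  29^19=24  29^20=40  29^21=12  29^22=20
So 29^22 ≡ 20 (mod 41), giving n = 22.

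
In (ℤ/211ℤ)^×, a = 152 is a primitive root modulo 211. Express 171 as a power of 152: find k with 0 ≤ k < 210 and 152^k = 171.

150

Baby-step giant-step with m = ceil(sqrt(210)) = 15.
Baby table (152^j mod 211 for j=0..14):
  0:1  1:152  2:105  3:135  4:53  5:38  6:79  7:192
  8:66  9:115  10:178  11:48  12:122  13:187  14:150
Giant step factor: 152^(-15) ≡ 88 (mod 211).
Scan 171·88^i mod 211 for i = 0, 1, …:
  i=0: 171   i=1: 67   i=2: 199   i=3: 210
  i=4: 123   i=5: 63   i=6: 58   i=7: 40
  i=8: 144   i=9: 12   i=10: 1
Match at i=10, j=0: k = 10·15 + 0 = 150.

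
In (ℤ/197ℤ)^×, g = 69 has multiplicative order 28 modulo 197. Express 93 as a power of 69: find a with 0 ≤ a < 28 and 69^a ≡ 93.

18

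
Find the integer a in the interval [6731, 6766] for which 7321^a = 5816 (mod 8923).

6733

Compute 7321^6731 mod 8923 = 6187, then multiply by 7321 repeatedly:
  7321^6731=6187  7321^6732=1879  7321^6733=5816
Found 5816 at exponent 6733.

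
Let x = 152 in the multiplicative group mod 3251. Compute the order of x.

The order of 152 must divide p − 1 = 3250 = 2 · 5^3 · 13.
Divisors: 1, 2, 5, 10, 13, 25, 26, 50, 65, 125, 130, 250, 325, 650, 1625, 3250.
Check each in increasing order: 152^1 ≡ 152;  152^2 ≡ 347;  152^5 ≡ 2289;  152^10 ≡ 2160;  152^13 ≡ 2247;  152^25 ≡ 643;  152^26 ≡ 206;  152^50 ≡ 572;  152^65 ≡ 1862;  152^125 ≡ 600;  152^130 ≡ 1478;  152^250 ≡ 2390;  152^325 ≡ 1052;  152^650 ≡ 1364;  152^1625 ≡ 3250;  152^3250 ≡ 1.
Smallest exponent giving 1 is 3250.

3250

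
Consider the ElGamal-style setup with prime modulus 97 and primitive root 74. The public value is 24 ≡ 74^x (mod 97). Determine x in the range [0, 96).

92

Baby-step giant-step with m = ceil(sqrt(96)) = 10.
Baby table (74^j mod 97 for j=0..9):
  0:1  1:74  2:44  3:55  4:93  5:92  6:18  7:71
  8:16  9:20
Giant step factor: 74^(-10) ≡ 66 (mod 97).
Scan 24·66^i mod 97 for i = 0, 1, …:
  i=0: 24   i=1: 32   i=2: 75   i=3: 3
  i=4: 4   i=5: 70   i=6: 61   i=7: 49
  i=8: 33   i=9: 44
Match at i=9, j=2: x = 9·10 + 2 = 92.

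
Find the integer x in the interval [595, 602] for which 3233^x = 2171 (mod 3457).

Compute 3233^595 mod 3457 = 847, then multiply by 3233 repeatedly:
  3233^595=847  3233^596=407  3233^597=2171
Found 2171 at exponent 597.

597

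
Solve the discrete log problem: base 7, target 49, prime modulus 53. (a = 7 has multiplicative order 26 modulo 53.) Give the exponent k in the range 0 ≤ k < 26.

2

Successive powers of 7 modulo 53:
  7^0=1  7^1=7  7^2=49
So 7^2 ≡ 49 (mod 53), giving k = 2.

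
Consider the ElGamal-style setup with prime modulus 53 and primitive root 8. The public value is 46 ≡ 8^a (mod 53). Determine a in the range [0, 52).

Baby-step giant-step with m = ceil(sqrt(52)) = 8.
Baby table (8^j mod 53 for j=0..7):
  0:1  1:8  2:11  3:35  4:15  5:14  6:6  7:48
Giant step factor: 8^(-8) ≡ 49 (mod 53).
Scan 46·49^i mod 53 for i = 0, 1, …:
  i=0: 46   i=1: 28   i=2: 47   i=3: 24
  i=4: 10   i=5: 13   i=6: 1
Match at i=6, j=0: a = 6·8 + 0 = 48.

48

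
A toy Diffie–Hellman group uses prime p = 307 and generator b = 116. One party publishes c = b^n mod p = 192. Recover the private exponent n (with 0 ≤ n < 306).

135

Baby-step giant-step with m = ceil(sqrt(306)) = 18.
Baby table (116^j mod 307 for j=0..17):
  0:1  1:116  2:255  3:108  4:248  5:217  6:305  7:75
  8:104  9:91  10:118  11:180  12:4  13:157  14:99  15:125
  16:71  17:254
Giant step factor: 116^(-18) ≡ 115 (mod 307).
Scan 192·115^i mod 307 for i = 0, 1, …:
  i=0: 192   i=1: 283   i=2: 3   i=3: 38
  i=4: 72   i=5: 298   i=6: 193   i=7: 91
Match at i=7, j=9: n = 7·18 + 9 = 135.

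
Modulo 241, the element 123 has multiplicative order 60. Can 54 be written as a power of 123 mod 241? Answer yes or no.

54 ∈ ⟨123⟩ iff 54^60 ≡ 1 (mod 241), since |⟨123⟩| = 60.
54^60 mod 241 = 1.
Since 1 = 1, 54 lies in the subgroup.

yes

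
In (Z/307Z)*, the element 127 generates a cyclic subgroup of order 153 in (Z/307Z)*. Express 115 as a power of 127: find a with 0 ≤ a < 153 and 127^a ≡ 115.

54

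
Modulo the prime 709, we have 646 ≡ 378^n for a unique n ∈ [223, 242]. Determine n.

234

Compute 378^223 mod 709 = 526, then multiply by 378 repeatedly:
  378^223=526  378^224=308  378^225=148  378^226=642  378^227=198
  378^228=399  378^229=514  378^230=26  378^231=611  378^232=533
  378^233=118  378^234=646
Found 646 at exponent 234.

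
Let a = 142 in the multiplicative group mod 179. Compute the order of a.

The order of 142 must divide p − 1 = 178 = 2 · 89.
Divisors: 1, 2, 89, 178.
Check each in increasing order: 142^1 ≡ 142;  142^2 ≡ 116;  142^89 ≡ 1.
Smallest exponent giving 1 is 89.

89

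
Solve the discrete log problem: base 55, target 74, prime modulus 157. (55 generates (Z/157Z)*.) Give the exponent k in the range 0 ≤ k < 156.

Baby-step giant-step with m = ceil(sqrt(156)) = 13.
Baby table (55^j mod 157 for j=0..12):
  0:1  1:55  2:42  3:112  4:37  5:151  6:141  7:62
  8:113  9:92  10:36  11:96  12:99
Giant step factor: 55^(-13) ≡ 135 (mod 157).
Scan 74·135^i mod 157 for i = 0, 1, …:
  i=0: 74   i=1: 99
Match at i=1, j=12: k = 1·13 + 12 = 25.

25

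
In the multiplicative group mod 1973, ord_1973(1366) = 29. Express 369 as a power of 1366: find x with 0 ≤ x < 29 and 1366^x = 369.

24

Successive powers of 1366 modulo 1973:
  1366^0=1  1366^1=1366  1366^2=1471  1366^3=872  1366^4=1433  1366^5=262
  1366^6=779  1366^7=667  1366^8=1569  1366^9=576  1366^10=1562  1366^11=879
  1366^12=1130  1366^13=694  1366^14=964  1366^15=833  1366^16=1430  1366^17=110
  1366^18=312  1366^19=24  1366^20=1216  1366^21=1763  1366^22=1198  1366^23=851
  1366^24=369
So 1366^24 ≡ 369 (mod 1973), giving x = 24.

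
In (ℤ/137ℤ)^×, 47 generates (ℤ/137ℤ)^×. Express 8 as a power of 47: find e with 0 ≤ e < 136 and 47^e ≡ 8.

66

Baby-step giant-step with m = ceil(sqrt(136)) = 12.
Baby table (47^j mod 137 for j=0..11):
  0:1  1:47  2:17  3:114  4:15  5:20  6:118  7:66
  8:88  9:26  10:126  11:31
Giant step factor: 47^(-12) ≡ 63 (mod 137).
Scan 8·63^i mod 137 for i = 0, 1, …:
  i=0: 8   i=1: 93   i=2: 105   i=3: 39
  i=4: 128   i=5: 118
Match at i=5, j=6: e = 5·12 + 6 = 66.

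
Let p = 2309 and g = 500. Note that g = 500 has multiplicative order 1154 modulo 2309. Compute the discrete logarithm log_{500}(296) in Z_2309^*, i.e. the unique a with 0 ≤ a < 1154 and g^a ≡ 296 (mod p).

Baby-step giant-step with m = ceil(sqrt(1154)) = 34.
Baby table (500^j mod 2309 for j=0..33):
  0:1  1:500  2:628  3:2285  4:1854  5:1091  6:576  7:1684
  8:1524  9:30  10:1146  11:368  12:1589  13:204  14:404  15:1117
  16:2031  17:1849  18:900  19:2054  20:1804  21:1490  22:1502  23:575
  24:1184  25:896  26:54  27:1601  28:1586  29:1013  30:829  31:1189
  32:1087  33:885
Giant step factor: 500^(-34) ≡ 884 (mod 2309).
Scan 296·884^i mod 2309 for i = 0, 1, …:
  i=0: 296   i=1: 747   i=2: 2283   i=3: 106
  i=4: 1344   i=5: 1270   i=6: 506   i=7: 1667
  i=8: 486   i=9: 150   i=10: 987   i=11: 2015
  i=12: 1021   i=13: 2054
Match at i=13, j=19: a = 13·34 + 19 = 461.

461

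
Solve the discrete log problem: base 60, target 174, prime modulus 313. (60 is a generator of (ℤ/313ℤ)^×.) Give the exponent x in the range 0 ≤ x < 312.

224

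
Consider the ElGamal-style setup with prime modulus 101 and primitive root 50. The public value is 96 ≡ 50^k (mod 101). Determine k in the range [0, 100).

26

Baby-step giant-step with m = ceil(sqrt(100)) = 10.
Baby table (50^j mod 101 for j=0..9):
  0:1  1:50  2:76  3:63  4:19  5:41  6:30  7:86
  8:58  9:72
Giant step factor: 50^(-10) ≡ 14 (mod 101).
Scan 96·14^i mod 101 for i = 0, 1, …:
  i=0: 96   i=1: 31   i=2: 30
Match at i=2, j=6: k = 2·10 + 6 = 26.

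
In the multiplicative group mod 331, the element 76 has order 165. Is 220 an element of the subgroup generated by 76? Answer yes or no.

220 ∈ ⟨76⟩ iff 220^165 ≡ 1 (mod 331), since |⟨76⟩| = 165.
220^165 mod 331 = 330.
Since 330 ≠ 1, 220 does not lie in the subgroup.

no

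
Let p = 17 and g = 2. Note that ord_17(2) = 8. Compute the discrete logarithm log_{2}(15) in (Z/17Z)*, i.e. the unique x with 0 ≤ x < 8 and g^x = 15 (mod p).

Successive powers of 2 modulo 17:
  2^0=1  2^1=2  2^2=4  2^3=8  2^4=16  2^5=15
So 2^5 ≡ 15 (mod 17), giving x = 5.

5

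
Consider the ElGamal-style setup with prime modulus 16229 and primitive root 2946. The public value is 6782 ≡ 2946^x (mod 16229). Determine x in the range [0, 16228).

14973

Baby-step giant-step with m = ceil(sqrt(16228)) = 128.
Baby table (2946^j mod 16229 for j=0..127):
  0:1  1:2946  2:12630  3:11112  4:2059  5:12397  6:6312  7:12947
  8:3712  9:13435  10:13208  11:9855  12:15378  13:8449  14:11697  15:5195
  16:523  17:15232  18:287  19:1594  20:5743  21:8260  22:6689  23:3788
  24:10125  25:15577  26:10459  27:9572  28:9339  29:4539  30:15427  31:6742
  32:13865  33:14126  34:4040  35:5983  36:1224  37:3066  38:9112  39:1186
  40:4721  41:16042  42:884  43:7624  44:15597  45:4463  46:2508  47:4373
  48:13261  49:3703  50:3150  51:13141  52:7221  53:13076  54:10479  55:3576
  56:2275  57:15802  58:7920  59:11247  60:10273  61:13402  62:13364  63:15019
  64:5720  65:5418  66:8321  67:7876  68:11455  69:6339  70:11344  71:3913
  72:5108  73:3885  74:3765  75:7283  76:980  77:14547  78:10902  79:101
  80:5424  81:9768  82:2511  83:13211  84:2464  85:4581  86:9327  87:1645
  88:9928  89:3230  90:5386  91:11423  92:9441  93:12909  94:5367  95:4136
  96:12906  97:12758  98:14933  99:12028  100:6581  101:10200  102:9321  103:198
  104:15293  105:1474  106:9261  107:1957  108:4027  109:143  110:15553  111:4671
  112:14803  113:2315  114:3810  115:10021  116:1315  117:11488  118:6183  119:6180
  120:13571  121:8139  122:7261  123:1084  124:12580  125:9873  126:3490  127:8583
Giant step factor: 2946^(-128) ≡ 3947 (mod 16229).
Scan 6782·3947^i mod 16229 for i = 0, 1, …:
  i=0: 6782   i=1: 6933   i=2: 2457   i=3: 9066
  i=4: 14786   i=5: 858   i=6: 10894   i=7: 7997
  i=8: 14983   i=9: 15654     …   i=115: 12165
  i=116: 9873
Match at i=116, j=125: x = 116·128 + 125 = 14973.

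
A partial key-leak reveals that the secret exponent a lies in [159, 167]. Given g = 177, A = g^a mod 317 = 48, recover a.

Compute 177^159 mod 317 = 140, then multiply by 177 repeatedly:
  177^159=140  177^160=54  177^161=48
Found 48 at exponent 161.

161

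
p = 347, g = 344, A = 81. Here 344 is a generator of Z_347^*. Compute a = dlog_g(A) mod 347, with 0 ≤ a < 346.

4

Baby-step giant-step with m = ceil(sqrt(346)) = 19.
Baby table (344^j mod 347 for j=0..18):
  0:1  1:344  2:9  3:320  4:81  5:104  6:35  7:242
  8:315  9:96  10:59  11:170  12:184  13:142  14:268  15:237
  16:330  17:51  18:194
Giant step factor: 344^(-19) ≡ 189 (mod 347).
Scan 81·189^i mod 347 for i = 0, 1, …:
  i=0: 81
Match at i=0, j=4: a = 0·19 + 4 = 4.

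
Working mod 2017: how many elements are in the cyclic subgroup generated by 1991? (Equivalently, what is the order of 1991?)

2016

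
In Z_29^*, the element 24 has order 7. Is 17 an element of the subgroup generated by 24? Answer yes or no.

no

17 ∈ ⟨24⟩ iff 17^7 ≡ 1 (mod 29), since |⟨24⟩| = 7.
17^7 mod 29 = 12.
Since 12 ≠ 1, 17 does not lie in the subgroup.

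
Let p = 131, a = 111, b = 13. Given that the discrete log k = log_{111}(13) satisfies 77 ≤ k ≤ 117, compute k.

106

Compute 111^77 mod 131 = 120, then multiply by 111 repeatedly:
  111^77=120  111^78=89  111^79=54  111^80=99  111^81=116
  111^82=38  111^83=26  111^84=4  111^85=51  111^86=28
  111^87=95  111^88=65  111^89=10  111^90=62  111^91=70
  111^92=41  111^93=97  111^94=25  111^95=24  111^96=44
  111^97=37  111^98=46  111^99=128  111^100=60  111^101=110
  111^102=27  111^103=115  111^104=58  111^105=19  111^106=13
Found 13 at exponent 106.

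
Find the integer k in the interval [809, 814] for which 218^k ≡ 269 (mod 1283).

814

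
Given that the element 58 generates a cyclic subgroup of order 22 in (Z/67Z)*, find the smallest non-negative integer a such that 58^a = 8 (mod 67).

Successive powers of 58 modulo 67:
  58^0=1  58^1=58  58^2=14  58^3=8
So 58^3 ≡ 8 (mod 67), giving a = 3.

3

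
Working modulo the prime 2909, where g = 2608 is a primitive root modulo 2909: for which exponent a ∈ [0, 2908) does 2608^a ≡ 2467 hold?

Baby-step giant-step with m = ceil(sqrt(2908)) = 54.
Baby table (2608^j mod 2909 for j=0..53):
  0:1  1:2608  2:422  3:974  4:635  5:859  6:342  7:1782
  8:1783  9:1482  10:1904  11:2878  12:604  13:1463  14:1805  15:678
  16:2461  17:1034  18:29  19:2907  20:602  21:2065  22:961  23:1639
  24:1191  25:2225  26:2254  27:2252  28:2854  29:2010  30:62  31:1701
  32:2892  33:2208  34:1553  35:896  36:841  37:2851  38:4  39:1705
  40:1688  41:987  42:2540  43:527  44:1368  45:1310  46:1314  47:110
  48:1798  49:2785  50:2416  51:34  52:1402  53:2712
Giant step factor: 2608^(-54) ≡ 2060 (mod 2909).
Scan 2467·2060^i mod 2909 for i = 0, 1, …:
  i=0: 2467   i=1: 2906   i=2: 2547   i=3: 1893
  i=4: 1520   i=5: 1116   i=6: 850   i=7: 2691
  i=8: 1815   i=9: 835     …   i=22: 1227
  i=23: 2608
Match at i=23, j=1: a = 23·54 + 1 = 1243.

1243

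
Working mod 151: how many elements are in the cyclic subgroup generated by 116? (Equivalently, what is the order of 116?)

The order of 116 must divide p − 1 = 150 = 2 · 3 · 5^2.
Divisors: 1, 2, 3, 5, 6, 10, 15, 25, 30, 50, 75, 150.
Check each in increasing order: 116^1 ≡ 116;  116^2 ≡ 17;  116^3 ≡ 9;  116^5 ≡ 2;  116^6 ≡ 81;  116^10 ≡ 4;  116^15 ≡ 8;  116^25 ≡ 32;  116^30 ≡ 64;  116^50 ≡ 118;  116^75 ≡ 1.
Smallest exponent giving 1 is 75.

75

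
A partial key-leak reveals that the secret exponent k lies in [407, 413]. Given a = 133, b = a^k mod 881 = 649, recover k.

Compute 133^407 mod 881 = 649, then multiply by 133 repeatedly:
  133^407=649
Found 649 at exponent 407.

407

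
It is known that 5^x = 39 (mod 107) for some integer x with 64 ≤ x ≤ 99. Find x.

92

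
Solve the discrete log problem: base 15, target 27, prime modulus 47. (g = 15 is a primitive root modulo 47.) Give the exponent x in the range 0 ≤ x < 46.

Baby-step giant-step with m = ceil(sqrt(46)) = 7.
Baby table (15^j mod 47 for j=0..6):
  0:1  1:15  2:37  3:38  4:6  5:43  6:34
Giant step factor: 15^(-7) ≡ 20 (mod 47).
Scan 27·20^i mod 47 for i = 0, 1, …:
  i=0: 27   i=1: 23   i=2: 37
Match at i=2, j=2: x = 2·7 + 2 = 16.

16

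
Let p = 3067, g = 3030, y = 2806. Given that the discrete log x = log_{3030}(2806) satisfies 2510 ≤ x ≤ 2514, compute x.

2513

Compute 3030^2510 mod 3067 = 1426, then multiply by 3030 repeatedly:
  3030^2510=1426  3030^2511=2444  3030^2512=1582  3030^2513=2806
Found 2806 at exponent 2513.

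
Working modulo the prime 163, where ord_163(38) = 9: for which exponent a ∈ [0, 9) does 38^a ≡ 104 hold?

Successive powers of 38 modulo 163:
  38^0=1  38^1=38  38^2=140  38^3=104
So 38^3 ≡ 104 (mod 163), giving a = 3.

3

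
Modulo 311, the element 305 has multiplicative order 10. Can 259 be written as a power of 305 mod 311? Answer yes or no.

259 ∈ ⟨305⟩ iff 259^10 ≡ 1 (mod 311), since |⟨305⟩| = 10.
259^10 mod 311 = 1.
Since 1 = 1, 259 lies in the subgroup.

yes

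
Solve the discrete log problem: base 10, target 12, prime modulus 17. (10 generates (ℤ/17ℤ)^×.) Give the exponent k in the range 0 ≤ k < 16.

15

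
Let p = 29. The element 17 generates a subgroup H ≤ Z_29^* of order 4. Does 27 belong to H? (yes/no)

27 ∈ ⟨17⟩ iff 27^4 ≡ 1 (mod 29), since |⟨17⟩| = 4.
27^4 mod 29 = 16.
Since 16 ≠ 1, 27 does not lie in the subgroup.

no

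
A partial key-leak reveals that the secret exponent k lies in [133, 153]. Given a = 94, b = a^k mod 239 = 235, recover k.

145

Compute 94^133 mod 239 = 188, then multiply by 94 repeatedly:
  94^133=188  94^134=225  94^135=118  94^136=98  94^137=130
  94^138=31  94^139=46  94^140=22  94^141=156  94^142=85
  94^143=103  94^144=122  94^145=235
Found 235 at exponent 145.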